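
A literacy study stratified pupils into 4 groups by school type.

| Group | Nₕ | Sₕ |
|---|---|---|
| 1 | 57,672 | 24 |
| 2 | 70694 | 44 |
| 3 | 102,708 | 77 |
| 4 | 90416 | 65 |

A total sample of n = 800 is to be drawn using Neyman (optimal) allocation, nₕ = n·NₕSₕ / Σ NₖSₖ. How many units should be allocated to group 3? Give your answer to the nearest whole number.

346

Σ NₕSₕ = 57672·24 + 70694·44 + 102708·77 + 90416·65 = 18280220.
Share for 3: 7908516/18280220 = 0.43263.
n_3 = 800 × 0.43263 = 346.102... → 346.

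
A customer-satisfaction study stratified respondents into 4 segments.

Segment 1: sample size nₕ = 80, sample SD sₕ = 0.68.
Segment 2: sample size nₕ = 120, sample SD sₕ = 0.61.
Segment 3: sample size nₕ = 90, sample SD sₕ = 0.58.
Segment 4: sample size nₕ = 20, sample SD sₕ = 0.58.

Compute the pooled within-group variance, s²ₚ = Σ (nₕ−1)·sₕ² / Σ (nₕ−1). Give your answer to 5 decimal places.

0.38281

Degrees of freedom: 79 + 119 + 89 + 19 = 306.
Σ(nₕ−1)sₕ² = 79·0.4624 + 119·0.3721 + 89·0.3364 + 19·0.3364 = 117.1407.
s²ₚ = 117.1407 / 306 = 0.3828127... → 0.38281.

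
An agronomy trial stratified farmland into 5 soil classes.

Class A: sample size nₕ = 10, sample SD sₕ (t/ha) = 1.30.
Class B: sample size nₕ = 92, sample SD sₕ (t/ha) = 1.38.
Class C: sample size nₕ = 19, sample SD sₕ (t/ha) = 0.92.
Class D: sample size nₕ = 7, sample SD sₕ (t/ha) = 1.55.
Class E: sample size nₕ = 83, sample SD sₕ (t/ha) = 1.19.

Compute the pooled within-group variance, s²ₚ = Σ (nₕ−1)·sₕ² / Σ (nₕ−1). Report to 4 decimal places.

A: (10−1)·1.30² = 9·1.69 = 15.21
B: (92−1)·1.38² = 91·1.9044 = 173.3004
C: (19−1)·0.92² = 18·0.8464 = 15.2352
D: (7−1)·1.55² = 6·2.4025 = 14.415
E: (83−1)·1.19² = 82·1.4161 = 116.1202
Numerator = 334.2808; denominator = Σ(nₕ−1) = 206.
s²ₚ = 334.2808/206 = 1.622722... → 1.6227.

1.6227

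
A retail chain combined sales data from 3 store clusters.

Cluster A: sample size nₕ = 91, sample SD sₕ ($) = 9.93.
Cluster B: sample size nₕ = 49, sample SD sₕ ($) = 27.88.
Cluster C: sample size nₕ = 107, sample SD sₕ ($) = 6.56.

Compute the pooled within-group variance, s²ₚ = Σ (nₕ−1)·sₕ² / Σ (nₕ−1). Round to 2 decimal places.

207.98

A: (91−1)·9.93² = 90·98.6049 = 8874.441
B: (49−1)·27.88² = 48·777.2944 = 37310.1312
C: (107−1)·6.56² = 106·43.0336 = 4561.5616
Numerator = 50746.1338; denominator = Σ(nₕ−1) = 244.
s²ₚ = 50746.1338/244 = 207.9760... → 207.98.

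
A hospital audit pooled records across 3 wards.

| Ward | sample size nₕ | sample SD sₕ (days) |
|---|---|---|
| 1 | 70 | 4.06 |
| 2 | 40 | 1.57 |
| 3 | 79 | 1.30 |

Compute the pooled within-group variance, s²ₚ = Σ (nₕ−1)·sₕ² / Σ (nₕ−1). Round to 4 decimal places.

7.3404

Degrees of freedom: 69 + 39 + 78 = 186.
Σ(nₕ−1)sₕ² = 69·16.4836 + 39·2.4649 + 78·1.69 = 1365.3195.
s²ₚ = 1365.3195 / 186 = 7.340427... → 7.3404.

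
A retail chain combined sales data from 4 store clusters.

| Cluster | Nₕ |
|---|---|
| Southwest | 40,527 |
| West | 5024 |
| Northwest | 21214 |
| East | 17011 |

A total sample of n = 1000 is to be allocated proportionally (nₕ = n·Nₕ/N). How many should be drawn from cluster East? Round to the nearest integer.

203

N = 40527 + 5024 + 21214 + 17011 = 83776.
n_East = 1000·17011/83776 = 203.053... → 203.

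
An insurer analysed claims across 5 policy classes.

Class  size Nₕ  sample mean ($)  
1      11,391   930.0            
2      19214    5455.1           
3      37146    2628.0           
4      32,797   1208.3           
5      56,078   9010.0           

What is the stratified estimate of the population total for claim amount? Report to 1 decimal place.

757919004.5

1: 11391·930.0 = 10593630
2: 19214·5455.1 = 104814291.4
3: 37146·2628.0 = 97619688
4: 32797·1208.3 = 39628615.1
5: 56078·9010.0 = 505262780
τ̂ = Σ Nₕx̄ₕ = 757919004.5.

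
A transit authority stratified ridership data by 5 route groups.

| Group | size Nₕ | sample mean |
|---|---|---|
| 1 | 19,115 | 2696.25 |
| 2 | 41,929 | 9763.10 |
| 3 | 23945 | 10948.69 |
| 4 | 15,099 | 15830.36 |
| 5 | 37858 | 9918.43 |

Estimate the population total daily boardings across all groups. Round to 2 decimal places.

Population total = Σ Nₕ·x̄ₕ (each stratum's size times its mean).
19115·2696.25 + 41929·9763.10 + 23945·10948.69 + 15099·15830.36 + 37858·9918.43 = 51538818.75 + 409357019.9 + 262166382.05 + 239022605.64 + 375491922.94 = 1337576749.28.

1337576749.28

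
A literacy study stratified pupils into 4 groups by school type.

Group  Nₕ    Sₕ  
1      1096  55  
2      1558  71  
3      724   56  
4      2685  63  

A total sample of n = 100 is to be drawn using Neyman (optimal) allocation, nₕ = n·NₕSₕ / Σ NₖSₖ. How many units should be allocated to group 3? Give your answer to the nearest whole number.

11

Σ NₕSₕ = 1096·55 + 1558·71 + 724·56 + 2685·63 = 380597.
Share for 3: 40544/380597 = 0.10653.
n_3 = 100 × 0.10653 = 10.653... → 11.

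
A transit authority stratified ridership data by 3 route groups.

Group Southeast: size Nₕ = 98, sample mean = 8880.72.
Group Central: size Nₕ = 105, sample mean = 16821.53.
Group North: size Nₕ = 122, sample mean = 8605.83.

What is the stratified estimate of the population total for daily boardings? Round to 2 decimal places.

Population total = Σ Nₕ·x̄ₕ (each stratum's size times its mean).
98·8880.72 + 105·16821.53 + 122·8605.83 = 870310.56 + 1766260.65 + 1049911.26 = 3686482.47.

3686482.47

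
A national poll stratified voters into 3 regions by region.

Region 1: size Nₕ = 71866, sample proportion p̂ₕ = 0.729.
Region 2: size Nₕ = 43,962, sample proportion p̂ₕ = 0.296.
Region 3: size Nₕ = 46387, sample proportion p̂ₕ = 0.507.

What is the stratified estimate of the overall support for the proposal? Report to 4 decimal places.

0.5482

Wₕ = Nₕ/N with N = 162215: 0.4430, 0.2710, 0.2860.
p̂_st = 0.4430·0.729 + 0.2710·0.296 + 0.2860·0.507 ≈ 0.548169... → 0.5482.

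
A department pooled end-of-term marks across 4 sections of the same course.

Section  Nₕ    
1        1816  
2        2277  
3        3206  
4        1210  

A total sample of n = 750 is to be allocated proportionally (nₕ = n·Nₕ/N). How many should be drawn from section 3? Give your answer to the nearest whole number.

283

N = 1816 + 2277 + 3206 + 1210 = 8509.
n_3 = 750·3206/8509 = 282.583... → 283.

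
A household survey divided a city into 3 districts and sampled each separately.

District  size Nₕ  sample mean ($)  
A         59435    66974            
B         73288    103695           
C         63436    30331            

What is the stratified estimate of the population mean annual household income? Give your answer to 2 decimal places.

x̄_st = (Σ Nₕx̄ₕ) / (Σ Nₕ) = (59435·66974 + 73288·103695 + 63436·30331) / 196159
= 13504276166 / 196159 = 68843.5206... → 68843.52.

68843.52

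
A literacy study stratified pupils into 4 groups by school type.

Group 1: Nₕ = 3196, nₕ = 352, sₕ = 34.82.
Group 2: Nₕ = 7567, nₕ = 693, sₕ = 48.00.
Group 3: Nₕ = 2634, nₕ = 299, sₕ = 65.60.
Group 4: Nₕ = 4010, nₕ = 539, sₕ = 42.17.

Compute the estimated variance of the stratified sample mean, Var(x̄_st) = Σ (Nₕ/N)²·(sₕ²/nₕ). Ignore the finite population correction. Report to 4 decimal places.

1.2490

N = 17407; Wₕ = Nₕ/N.
group 1: (3196/17407)²·34.82²/352 = 0.1161129
group 2: (7567/17407)²·48.00²/693 = 0.6282737
group 3: (2634/17407)²·65.60²/299 = 0.3295491
group 4: (4010/17407)²·42.17²/539 = 0.1750892
Sum = 1.2490249 → 1.2490.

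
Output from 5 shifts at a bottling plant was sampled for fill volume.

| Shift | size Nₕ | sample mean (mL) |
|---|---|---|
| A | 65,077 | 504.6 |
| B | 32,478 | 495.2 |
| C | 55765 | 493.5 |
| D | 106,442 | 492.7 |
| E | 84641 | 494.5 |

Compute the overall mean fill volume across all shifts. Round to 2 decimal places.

N = 344403; weights Wₕ = Nₕ/N = (0.1890, 0.0943, 0.1619, 0.3091, 0.2458).
x̄_st = Σ Wₕ·x̄ₕ = 0.1890·504.6 + 0.0943·495.2 + 0.1619·493.5 + 0.3091·492.7 + 0.2458·494.5 ≈ 495.7562...
→ 495.76.

495.76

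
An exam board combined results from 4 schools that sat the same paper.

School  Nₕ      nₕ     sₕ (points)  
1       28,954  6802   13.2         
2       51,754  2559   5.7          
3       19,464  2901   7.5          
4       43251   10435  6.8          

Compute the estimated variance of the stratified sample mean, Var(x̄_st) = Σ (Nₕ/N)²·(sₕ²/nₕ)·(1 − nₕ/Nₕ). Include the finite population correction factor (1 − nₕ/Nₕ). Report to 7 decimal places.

N = 143423; Wₕ = Nₕ/N.
school 1: (28954/143423)²·13.2²/6802·(1 − 6802/28954) = 0.0007987211
school 2: (51754/143423)²·5.7²/2559·(1 − 2559/51754) = 0.0015714722
school 3: (19464/143423)²·7.5²/2901·(1 − 2901/19464) = 0.0003038843
school 4: (43251/143423)²·6.8²/10435·(1 − 10435/43251) = 0.0003057522
Sum = 0.0029798298 → 0.0029798.

0.0029798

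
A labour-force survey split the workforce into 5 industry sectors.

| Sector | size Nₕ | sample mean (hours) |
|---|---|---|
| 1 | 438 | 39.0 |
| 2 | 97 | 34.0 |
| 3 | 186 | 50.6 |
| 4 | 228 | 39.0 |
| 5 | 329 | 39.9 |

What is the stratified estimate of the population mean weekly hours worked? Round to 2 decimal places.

x̄_st = (Σ Nₕx̄ₕ) / (Σ Nₕ) = (438·39.0 + 97·34.0 + 186·50.6 + 228·39.0 + 329·39.9) / 1278
= 51810.7 / 1278 = 40.5405... → 40.54.

40.54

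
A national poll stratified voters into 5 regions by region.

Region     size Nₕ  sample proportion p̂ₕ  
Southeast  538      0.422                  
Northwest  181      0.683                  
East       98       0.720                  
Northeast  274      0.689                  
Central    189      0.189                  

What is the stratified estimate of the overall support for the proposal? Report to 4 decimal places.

0.5045

N = 538 + 181 + 98 + 274 + 189 = 1280.
Overall proportion = Σ (Nₕ/N)·p̂ₕ.
Σ Nₕp̂ₕ = 227.036 + 123.623 + 70.56 + 188.786 + 35.721 = 645.726.
645.726 / 1280 = 0.504473... → 0.5045.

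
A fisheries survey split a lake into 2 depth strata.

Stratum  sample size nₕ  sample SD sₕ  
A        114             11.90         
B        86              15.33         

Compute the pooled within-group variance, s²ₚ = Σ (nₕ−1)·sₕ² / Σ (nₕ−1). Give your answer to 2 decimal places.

181.71

A: (114−1)·11.90² = 113·141.61 = 16001.93
B: (86−1)·15.33² = 85·235.0089 = 19975.7565
Numerator = 35977.6865; denominator = Σ(nₕ−1) = 198.
s²ₚ = 35977.6865/198 = 181.7055... → 181.71.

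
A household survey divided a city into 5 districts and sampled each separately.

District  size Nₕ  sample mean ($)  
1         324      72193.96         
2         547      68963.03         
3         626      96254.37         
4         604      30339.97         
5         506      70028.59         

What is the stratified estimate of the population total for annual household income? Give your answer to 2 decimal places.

175128664.49

1: 324·72193.96 = 23390843.04
2: 547·68963.03 = 37722777.41
3: 626·96254.37 = 60255235.62
4: 604·30339.97 = 18325341.88
5: 506·70028.59 = 35434466.54
τ̂ = Σ Nₕx̄ₕ = 175128664.49.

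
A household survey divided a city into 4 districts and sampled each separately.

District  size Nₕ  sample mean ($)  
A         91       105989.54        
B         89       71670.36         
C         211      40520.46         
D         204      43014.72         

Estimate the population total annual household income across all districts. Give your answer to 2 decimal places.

A: 91·105989.54 = 9645048.14
B: 89·71670.36 = 6378662.04
C: 211·40520.46 = 8549817.06
D: 204·43014.72 = 8775002.88
τ̂ = Σ Nₕx̄ₕ = 33348530.12.

33348530.12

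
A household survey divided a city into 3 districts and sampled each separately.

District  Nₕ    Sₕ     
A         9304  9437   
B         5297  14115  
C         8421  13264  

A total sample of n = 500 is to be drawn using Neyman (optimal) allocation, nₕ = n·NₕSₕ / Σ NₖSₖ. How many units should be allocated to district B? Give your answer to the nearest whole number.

Σ NₕSₕ = 9304·9437 + 5297·14115 + 8421·13264 = 274265147.
Share for B: 74767155/274265147 = 0.27261.
n_B = 500 × 0.27261 = 136.305... → 136.

136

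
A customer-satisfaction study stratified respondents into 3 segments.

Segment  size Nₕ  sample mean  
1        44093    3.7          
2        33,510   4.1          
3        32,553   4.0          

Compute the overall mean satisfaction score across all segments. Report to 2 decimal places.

3.91

N = 44093 + 33510 + 32553 = 110156.
The stratified mean weights each stratum mean by its population share Nₕ/N.
Σ Nₕx̄ₕ = 44093·3.7 + 33510·4.1 + 32553·4.0 = 163144.1 + 137391 + 130212 = 430747.1.
Divide by N: 430747.1 / 110156 = 3.9103... → 3.91.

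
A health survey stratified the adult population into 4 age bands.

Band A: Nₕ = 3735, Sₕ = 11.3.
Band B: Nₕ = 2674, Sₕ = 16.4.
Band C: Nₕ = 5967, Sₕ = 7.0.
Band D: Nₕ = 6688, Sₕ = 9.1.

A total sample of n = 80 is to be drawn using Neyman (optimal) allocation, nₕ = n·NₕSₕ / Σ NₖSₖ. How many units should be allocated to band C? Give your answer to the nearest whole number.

18

Σ NₕSₕ = 3735·11.3 + 2674·16.4 + 5967·7.0 + 6688·9.1 = 188688.9.
Share for C: 41769/188688.9 = 0.22136.
n_C = 80 × 0.22136 = 17.709... → 18.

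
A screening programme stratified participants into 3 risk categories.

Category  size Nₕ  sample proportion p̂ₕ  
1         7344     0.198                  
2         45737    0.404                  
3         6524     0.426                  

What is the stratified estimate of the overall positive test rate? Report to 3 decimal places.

N = 7344 + 45737 + 6524 = 59605.
Overall proportion = Σ (Nₕ/N)·p̂ₕ.
Σ Nₕp̂ₕ = 1454.112 + 18477.748 + 2779.224 = 22711.084.
22711.084 / 59605 = 0.38103... → 0.381.

0.381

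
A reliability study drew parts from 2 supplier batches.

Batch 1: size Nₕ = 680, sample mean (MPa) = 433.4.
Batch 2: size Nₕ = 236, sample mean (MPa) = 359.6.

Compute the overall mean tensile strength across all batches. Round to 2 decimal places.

N = 680 + 236 = 916.
Weight each subgroup mean by Nₕ/N and sum.
Σ Nₕx̄ₕ = 680·433.4 + 236·359.6 = 294712 + 84865.6 = 379577.6.
Divide by N: 379577.6 / 916 = 414.3860... → 414.39.

414.39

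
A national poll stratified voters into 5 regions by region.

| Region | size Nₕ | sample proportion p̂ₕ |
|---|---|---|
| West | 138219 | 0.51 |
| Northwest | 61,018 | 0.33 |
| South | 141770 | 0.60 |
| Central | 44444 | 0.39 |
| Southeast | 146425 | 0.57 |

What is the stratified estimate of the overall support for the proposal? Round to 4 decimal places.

Wₕ = Nₕ/N with N = 531876: 0.2599, 0.1147, 0.2665, 0.0836, 0.2753.
p̂_st = 0.2599·0.51 + 0.1147·0.33 + 0.2665·0.60 + 0.0836·0.39 + 0.2753·0.57 ≈ 0.519830... → 0.5198.

0.5198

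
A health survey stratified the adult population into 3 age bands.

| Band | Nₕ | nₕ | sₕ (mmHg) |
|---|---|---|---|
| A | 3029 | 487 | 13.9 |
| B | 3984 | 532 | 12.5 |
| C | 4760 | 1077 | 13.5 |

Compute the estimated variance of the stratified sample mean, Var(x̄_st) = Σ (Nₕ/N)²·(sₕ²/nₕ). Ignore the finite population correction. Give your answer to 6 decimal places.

N = 11773. Term for each stratum: Wₕ²sₕ²/nₕ.
Var(x̄_st) = 0.026261825 + 0.033633554 + 0.027662502 = 0.087557881 → 0.087558.

0.087558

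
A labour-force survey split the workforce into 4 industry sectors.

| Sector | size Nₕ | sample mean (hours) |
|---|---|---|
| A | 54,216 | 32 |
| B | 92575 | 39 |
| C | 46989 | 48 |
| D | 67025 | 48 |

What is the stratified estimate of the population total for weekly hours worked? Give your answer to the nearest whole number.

A: 54216·32 = 1734912
B: 92575·39 = 3610425
C: 46989·48 = 2255472
D: 67025·48 = 3217200
τ̂ = Σ Nₕx̄ₕ = 10818009.

10818009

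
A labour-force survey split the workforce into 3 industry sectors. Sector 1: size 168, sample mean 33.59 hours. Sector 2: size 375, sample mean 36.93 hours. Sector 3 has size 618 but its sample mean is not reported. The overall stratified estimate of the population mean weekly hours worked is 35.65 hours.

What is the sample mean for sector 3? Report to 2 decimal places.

35.43

N = 168 + 375 + 618 = 1161.
Overall total = μ·N = 35.65·1161 = 41389.65.
Subtract the known strata: 168·33.59 + 375·36.93 = 19491.87.
Remaining total for sector 3: 41389.65 − 19491.87 = 21897.78.
Divide by its size: 21897.78 / 618 = 35.4333... → 35.43.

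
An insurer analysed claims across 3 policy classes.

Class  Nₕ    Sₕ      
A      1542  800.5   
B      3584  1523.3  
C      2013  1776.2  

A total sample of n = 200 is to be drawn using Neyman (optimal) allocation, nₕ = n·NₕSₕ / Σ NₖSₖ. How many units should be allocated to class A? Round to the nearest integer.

A: NₕSₕ = 1542·800.5 = 1234371
B: NₕSₕ = 3584·1523.3 = 5459507.2
C: NₕSₕ = 2013·1776.2 = 3575490.6
Σ NₕSₕ = 10269368.8.
n_A = 200·1234371/10269368.8 = 24.040... → 24.

24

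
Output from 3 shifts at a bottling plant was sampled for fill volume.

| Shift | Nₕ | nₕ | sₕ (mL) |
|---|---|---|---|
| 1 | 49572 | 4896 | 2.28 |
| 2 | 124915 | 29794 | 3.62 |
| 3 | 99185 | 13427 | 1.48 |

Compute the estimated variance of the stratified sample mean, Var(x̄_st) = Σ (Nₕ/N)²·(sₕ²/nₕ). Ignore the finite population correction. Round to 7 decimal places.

0.0001479

N = 273672; Wₕ = Nₕ/N.
shift 1: (49572/273672)²·2.28²/4896 = 0.0000348370
shift 2: (124915/273672)²·3.62²/29794 = 0.0000916340
shift 3: (99185/273672)²·1.48²/13427 = 0.0000214277
Sum = 0.0001478987 → 0.0001479.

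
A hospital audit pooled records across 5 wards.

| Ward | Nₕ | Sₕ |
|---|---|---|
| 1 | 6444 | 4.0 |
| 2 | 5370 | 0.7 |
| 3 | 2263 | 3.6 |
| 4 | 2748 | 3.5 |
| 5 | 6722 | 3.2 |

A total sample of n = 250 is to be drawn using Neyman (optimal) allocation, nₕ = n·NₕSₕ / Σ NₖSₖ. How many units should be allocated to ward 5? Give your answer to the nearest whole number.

78

1: NₕSₕ = 6444·4.0 = 25776
2: NₕSₕ = 5370·0.7 = 3759
3: NₕSₕ = 2263·3.6 = 8146.8
4: NₕSₕ = 2748·3.5 = 9618
5: NₕSₕ = 6722·3.2 = 21510.4
Σ NₕSₕ = 68810.2.
n_5 = 250·21510.4/68810.2 = 78.151... → 78.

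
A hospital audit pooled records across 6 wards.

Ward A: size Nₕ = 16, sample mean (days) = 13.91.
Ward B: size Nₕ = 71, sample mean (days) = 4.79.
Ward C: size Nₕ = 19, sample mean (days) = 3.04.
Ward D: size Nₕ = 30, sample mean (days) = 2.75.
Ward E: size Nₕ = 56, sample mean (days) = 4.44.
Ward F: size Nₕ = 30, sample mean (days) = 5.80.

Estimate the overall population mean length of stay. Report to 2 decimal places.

5.07

N = 222; weights Wₕ = Nₕ/N = (0.0721, 0.3198, 0.0856, 0.1351, 0.2523, 0.1351).
x̄_st = Σ Wₕ·x̄ₕ = 0.0721·13.91 + 0.3198·4.79 + 0.0856·3.04 + 0.1351·2.75 + 0.2523·4.44 + 0.1351·5.80 ≈ 5.0700...
→ 5.07.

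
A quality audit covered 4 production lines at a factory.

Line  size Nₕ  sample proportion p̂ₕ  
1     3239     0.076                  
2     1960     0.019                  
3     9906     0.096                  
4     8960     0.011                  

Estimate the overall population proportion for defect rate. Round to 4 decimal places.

0.0554

Wₕ = Nₕ/N with N = 24065: 0.1346, 0.0814, 0.4116, 0.3723.
p̂_st = 0.1346·0.076 + 0.0814·0.019 + 0.4116·0.096 + 0.3723·0.011 ≈ 0.055389... → 0.0554.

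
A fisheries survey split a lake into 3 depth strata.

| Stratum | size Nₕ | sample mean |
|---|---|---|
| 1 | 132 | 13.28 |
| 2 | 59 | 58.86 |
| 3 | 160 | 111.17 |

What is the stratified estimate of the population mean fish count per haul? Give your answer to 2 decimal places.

65.56

N = 351; weights Wₕ = Nₕ/N = (0.3761, 0.1681, 0.4558).
x̄_st = Σ Wₕ·x̄ₕ = 0.3761·13.28 + 0.1681·58.86 + 0.4558·111.17 ≈ 65.5638...
→ 65.56.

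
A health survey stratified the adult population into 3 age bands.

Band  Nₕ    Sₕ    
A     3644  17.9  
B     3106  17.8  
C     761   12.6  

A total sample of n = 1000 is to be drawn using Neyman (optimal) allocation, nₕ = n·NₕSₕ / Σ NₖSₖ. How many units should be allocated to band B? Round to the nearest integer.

425

Σ NₕSₕ = 3644·17.9 + 3106·17.8 + 761·12.6 = 130103.
Share for B: 55286.8/130103 = 0.42495.
n_B = 1000 × 0.42495 = 424.946... → 425.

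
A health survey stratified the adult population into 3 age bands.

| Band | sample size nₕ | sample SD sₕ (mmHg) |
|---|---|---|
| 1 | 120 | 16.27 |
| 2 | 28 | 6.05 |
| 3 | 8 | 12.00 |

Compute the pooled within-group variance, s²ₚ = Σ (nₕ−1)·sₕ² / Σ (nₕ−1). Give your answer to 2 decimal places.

1: (120−1)·16.27² = 119·264.7129 = 31500.8351
2: (28−1)·6.05² = 27·36.6025 = 988.2675
3: (8−1)·12.00² = 7·144 = 1008
Numerator = 33497.1026; denominator = Σ(nₕ−1) = 153.
s²ₚ = 33497.1026/153 = 218.9353... → 218.94.

218.94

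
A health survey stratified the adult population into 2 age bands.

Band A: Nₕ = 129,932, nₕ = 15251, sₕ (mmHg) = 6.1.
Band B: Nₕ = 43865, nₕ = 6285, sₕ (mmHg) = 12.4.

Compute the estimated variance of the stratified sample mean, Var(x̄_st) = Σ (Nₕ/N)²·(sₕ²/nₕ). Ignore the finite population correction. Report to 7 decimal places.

N = 173797; Wₕ = Nₕ/N.
band A: (129932/173797)²·6.1²/15251 = 0.0013636692
band B: (43865/173797)²·12.4²/6285 = 0.0015584390
Sum = 0.0029221082 → 0.0029221.

0.0029221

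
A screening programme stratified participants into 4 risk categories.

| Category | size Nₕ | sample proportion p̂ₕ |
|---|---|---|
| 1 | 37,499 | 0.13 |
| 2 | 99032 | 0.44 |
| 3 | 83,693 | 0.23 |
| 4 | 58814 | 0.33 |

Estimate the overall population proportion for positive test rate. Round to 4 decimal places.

N = 37499 + 99032 + 83693 + 58814 = 279038.
Overall proportion = Σ (Nₕ/N)·p̂ₕ.
Σ Nₕp̂ₕ = 4874.87 + 43574.08 + 19249.39 + 19408.62 = 87106.96.
87106.96 / 279038 = 0.312169... → 0.3122.

0.3122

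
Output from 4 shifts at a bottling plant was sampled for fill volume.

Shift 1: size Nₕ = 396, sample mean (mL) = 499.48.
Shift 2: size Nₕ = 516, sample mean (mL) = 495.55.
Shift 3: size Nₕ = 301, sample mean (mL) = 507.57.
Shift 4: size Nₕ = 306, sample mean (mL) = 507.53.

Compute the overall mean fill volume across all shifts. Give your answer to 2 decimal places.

N = 396 + 516 + 301 + 306 = 1519.
Overall mean = Σ (Nₕ/N)·x̄ₕ — weight by population share, not a simple average.
Σ Nₕx̄ₕ = 396·499.48 + 516·495.55 + 301·507.57 + 306·507.53 = 197794.08 + 255703.8 + 152778.57 + 155304.18 = 761580.63.
Divide by N: 761580.63 / 1519 = 501.3697... → 501.37.

501.37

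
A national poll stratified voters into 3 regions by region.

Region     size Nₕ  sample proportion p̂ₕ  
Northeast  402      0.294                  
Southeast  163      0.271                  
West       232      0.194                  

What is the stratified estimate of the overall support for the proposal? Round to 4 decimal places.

Wₕ = Nₕ/N with N = 797: 0.5044, 0.2045, 0.2911.
p̂_st = 0.5044·0.294 + 0.2045·0.271 + 0.2911·0.194 ≈ 0.260187... → 0.2602.

0.2602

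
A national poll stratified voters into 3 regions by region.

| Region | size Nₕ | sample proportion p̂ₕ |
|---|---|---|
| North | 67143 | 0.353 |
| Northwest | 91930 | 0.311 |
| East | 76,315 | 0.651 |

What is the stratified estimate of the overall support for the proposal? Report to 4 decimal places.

Wₕ = Nₕ/N with N = 235388: 0.2852, 0.3905, 0.3242.
p̂_st = 0.2852·0.353 + 0.3905·0.311 + 0.3242·0.651 ≈ 0.433211... → 0.4332.

0.4332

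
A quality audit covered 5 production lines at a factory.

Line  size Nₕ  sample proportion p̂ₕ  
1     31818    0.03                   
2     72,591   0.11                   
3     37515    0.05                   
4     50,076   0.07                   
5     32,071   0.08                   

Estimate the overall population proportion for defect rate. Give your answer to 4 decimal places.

N = 31818 + 72591 + 37515 + 50076 + 32071 = 224071.
Overall proportion = Σ (Nₕ/N)·p̂ₕ.
Σ Nₕp̂ₕ = 954.54 + 7985.01 + 1875.75 + 3505.32 + 2565.68 = 16886.3.
16886.3 / 224071 = 0.075361... → 0.0754.

0.0754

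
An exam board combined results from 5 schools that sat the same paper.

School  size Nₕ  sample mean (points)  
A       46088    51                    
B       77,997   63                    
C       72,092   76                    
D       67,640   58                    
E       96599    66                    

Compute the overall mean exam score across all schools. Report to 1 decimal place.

N = 360416; weights Wₕ = Nₕ/N = (0.1279, 0.2164, 0.2000, 0.1877, 0.2680).
x̄_st = Σ Wₕ·x̄ₕ = 0.1279·51 + 0.2164·63 + 0.2000·76 + 0.1877·58 + 0.2680·66 ≈ 63.932...
→ 63.9.

63.9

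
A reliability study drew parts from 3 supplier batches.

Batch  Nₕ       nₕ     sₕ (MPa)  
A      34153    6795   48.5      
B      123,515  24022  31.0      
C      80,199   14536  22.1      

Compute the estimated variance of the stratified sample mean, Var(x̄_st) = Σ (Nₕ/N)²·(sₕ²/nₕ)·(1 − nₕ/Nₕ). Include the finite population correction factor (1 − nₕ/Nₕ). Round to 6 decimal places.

0.017533

N = 237867; Wₕ = Nₕ/N.
batch A: (34153/237867)²·48.5²/6795·(1 − 6795/34153) = 0.005716613
batch B: (123515/237867)²·31.0²/24022·(1 − 24022/123515) = 0.008688765
batch C: (80199/237867)²·22.1²/14536·(1 − 14536/80199) = 0.003127238
Sum = 0.017532617 → 0.017533.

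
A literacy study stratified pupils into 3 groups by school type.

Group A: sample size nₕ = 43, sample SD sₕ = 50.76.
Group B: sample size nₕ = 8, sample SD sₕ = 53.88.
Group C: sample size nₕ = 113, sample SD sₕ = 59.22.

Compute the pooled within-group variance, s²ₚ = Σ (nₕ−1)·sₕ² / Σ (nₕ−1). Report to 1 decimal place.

3238.0

A: (43−1)·50.76² = 42·2576.5776 = 108216.2592
B: (8−1)·53.88² = 7·2903.0544 = 20321.3808
C: (113−1)·59.22² = 112·3507.0084 = 392784.9408
Numerator = 521322.5808; denominator = Σ(nₕ−1) = 161.
s²ₚ = 521322.5808/161 = 3238.028... → 3238.0.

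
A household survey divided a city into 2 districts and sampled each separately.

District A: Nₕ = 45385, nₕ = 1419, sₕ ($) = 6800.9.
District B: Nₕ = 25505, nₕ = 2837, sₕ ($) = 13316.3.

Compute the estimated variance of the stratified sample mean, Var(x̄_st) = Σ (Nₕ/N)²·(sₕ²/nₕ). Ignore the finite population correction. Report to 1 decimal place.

N = 70890. Term for each stratum: Wₕ²sₕ²/nₕ.
Var(x̄_st) = 13359.9585 + 8090.7449 = 21450.7034 → 21450.7.

21450.7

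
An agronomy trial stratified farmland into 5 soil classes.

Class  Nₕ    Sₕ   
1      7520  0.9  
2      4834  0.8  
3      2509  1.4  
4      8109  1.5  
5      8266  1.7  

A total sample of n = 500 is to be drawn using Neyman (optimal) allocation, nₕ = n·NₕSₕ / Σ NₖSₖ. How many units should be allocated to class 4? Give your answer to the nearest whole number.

151

1: NₕSₕ = 7520·0.9 = 6768
2: NₕSₕ = 4834·0.8 = 3867.2
3: NₕSₕ = 2509·1.4 = 3512.6
4: NₕSₕ = 8109·1.5 = 12163.5
5: NₕSₕ = 8266·1.7 = 14052.2
Σ NₕSₕ = 40363.5.
n_4 = 500·12163.5/40363.5 = 150.674... → 151.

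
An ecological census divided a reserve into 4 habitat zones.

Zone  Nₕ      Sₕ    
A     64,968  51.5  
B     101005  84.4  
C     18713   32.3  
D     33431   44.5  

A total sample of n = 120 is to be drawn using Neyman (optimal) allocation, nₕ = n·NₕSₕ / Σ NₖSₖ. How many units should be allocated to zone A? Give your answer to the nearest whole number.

Σ NₕSₕ = 64968·51.5 + 101005·84.4 + 18713·32.3 + 33431·44.5 = 13962783.4.
Share for A: 3345852/13962783.4 = 0.23963.
n_A = 120 × 0.23963 = 28.755... → 29.

29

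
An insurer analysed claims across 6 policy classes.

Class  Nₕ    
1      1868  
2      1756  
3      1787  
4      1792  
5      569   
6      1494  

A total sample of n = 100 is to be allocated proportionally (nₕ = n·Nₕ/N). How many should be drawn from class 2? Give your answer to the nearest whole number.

Share of class 2 = 1756/9266 = 0.18951.
Allocate 100 × 0.18951 = 18.951... → 19.

19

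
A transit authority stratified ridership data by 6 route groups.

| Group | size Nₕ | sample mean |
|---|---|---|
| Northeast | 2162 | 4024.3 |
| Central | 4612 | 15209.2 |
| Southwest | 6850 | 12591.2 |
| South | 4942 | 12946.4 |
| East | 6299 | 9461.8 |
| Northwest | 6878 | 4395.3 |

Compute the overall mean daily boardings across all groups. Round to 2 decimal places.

N = 31743; weights Wₕ = Nₕ/N = (0.0681, 0.1453, 0.2158, 0.1557, 0.1984, 0.2167).
x̄_st = Σ Wₕ·x̄ₕ = 0.0681·4024.3 + 0.1453·15209.2 + 0.2158·12591.2 + 0.1557·12946.4 + 0.1984·9461.8 + 0.2167·4395.3 ≈ 10046.5283...
→ 10046.53.

10046.53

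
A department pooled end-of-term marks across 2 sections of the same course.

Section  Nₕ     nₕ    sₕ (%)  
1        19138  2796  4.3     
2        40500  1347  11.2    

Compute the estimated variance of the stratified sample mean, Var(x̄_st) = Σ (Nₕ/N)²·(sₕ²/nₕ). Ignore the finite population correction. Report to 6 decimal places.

N = 59638. Term for each stratum: Wₕ²sₕ²/nₕ.
Var(x̄_st) = 0.000680999 + 0.042946953 = 0.043627952 → 0.043628.

0.043628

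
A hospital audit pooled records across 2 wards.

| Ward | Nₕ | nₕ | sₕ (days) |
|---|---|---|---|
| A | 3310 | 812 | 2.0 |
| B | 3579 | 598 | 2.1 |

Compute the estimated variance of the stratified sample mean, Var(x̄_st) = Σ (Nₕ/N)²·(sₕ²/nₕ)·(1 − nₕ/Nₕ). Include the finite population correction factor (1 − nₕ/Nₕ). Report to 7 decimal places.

N = 6889; Wₕ = Nₕ/N.
ward A: (3310/6889)²·2.0²/812·(1 − 812/3310) = 0.0008582465
ward B: (3579/6889)²·2.1²/598·(1 − 598/3579) = 0.0016578633
Sum = 0.0025161097 → 0.0025161.

0.0025161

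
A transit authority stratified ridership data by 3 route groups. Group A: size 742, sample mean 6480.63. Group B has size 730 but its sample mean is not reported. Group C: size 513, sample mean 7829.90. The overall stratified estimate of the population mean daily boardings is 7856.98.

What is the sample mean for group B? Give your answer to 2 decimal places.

9274.99

N = 742 + 730 + 513 = 1985.
Overall total = μ·N = 7856.98·1985 = 15596105.3.
Subtract the known strata: 742·6480.63 + 513·7829.90 = 8825366.16.
Remaining total for group B: 15596105.3 − 8825366.16 = 6770739.14.
Divide by its size: 6770739.14 / 730 = 9274.9851... → 9274.99.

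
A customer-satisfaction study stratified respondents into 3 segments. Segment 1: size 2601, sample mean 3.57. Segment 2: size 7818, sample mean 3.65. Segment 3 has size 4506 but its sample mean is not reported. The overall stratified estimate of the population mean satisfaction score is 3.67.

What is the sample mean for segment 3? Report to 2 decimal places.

3.76

N = 2601 + 7818 + 4506 = 14925.
Overall total = μ·N = 3.67·14925 = 54774.75.
Subtract the known strata: 2601·3.57 + 7818·3.65 = 37821.27.
Remaining total for segment 3: 54774.75 − 37821.27 = 16953.48.
Divide by its size: 16953.48 / 4506 = 3.7624... → 3.76.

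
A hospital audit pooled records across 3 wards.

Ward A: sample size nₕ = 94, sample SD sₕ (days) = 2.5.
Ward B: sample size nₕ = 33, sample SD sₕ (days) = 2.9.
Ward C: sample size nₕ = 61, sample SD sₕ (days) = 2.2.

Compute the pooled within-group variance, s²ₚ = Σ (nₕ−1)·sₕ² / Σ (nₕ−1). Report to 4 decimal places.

6.1663

Degrees of freedom: 93 + 32 + 60 = 185.
Σ(nₕ−1)sₕ² = 93·6.25 + 32·8.41 + 60·4.84 = 1140.77.
s²ₚ = 1140.77 / 185 = 6.166324... → 6.1663.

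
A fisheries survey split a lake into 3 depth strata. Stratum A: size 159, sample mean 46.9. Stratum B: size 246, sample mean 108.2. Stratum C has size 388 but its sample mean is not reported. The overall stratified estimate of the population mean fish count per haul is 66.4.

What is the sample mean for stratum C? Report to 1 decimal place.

Σ Nₕx̄ₕ = N·μ, so 388·x̄_C = 793·66.4 − (159·46.9 + 246·108.2).
= 52655.2 − 34074.3 = 18580.9.
x̄_C = 18580.9 / 388 = 47.889... → 47.9.

47.9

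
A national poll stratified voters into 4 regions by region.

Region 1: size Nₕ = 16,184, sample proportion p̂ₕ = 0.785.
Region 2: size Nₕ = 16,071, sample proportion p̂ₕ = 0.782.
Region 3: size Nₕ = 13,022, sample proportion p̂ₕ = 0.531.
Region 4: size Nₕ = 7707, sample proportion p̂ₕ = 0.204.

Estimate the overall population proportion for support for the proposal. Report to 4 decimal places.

0.6372

N = 16184 + 16071 + 13022 + 7707 = 52984.
Overall proportion = Σ (Nₕ/N)·p̂ₕ.
Σ Nₕp̂ₕ = 12704.44 + 12567.522 + 6914.682 + 1572.228 = 33758.872.
33758.872 / 52984 = 0.637152... → 0.6372.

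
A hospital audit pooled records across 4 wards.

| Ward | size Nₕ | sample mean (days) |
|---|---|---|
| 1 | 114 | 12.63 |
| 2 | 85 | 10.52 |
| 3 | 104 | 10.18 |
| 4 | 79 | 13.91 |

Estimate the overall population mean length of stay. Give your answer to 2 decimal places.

11.76

x̄_st = (Σ Nₕx̄ₕ) / (Σ Nₕ) = (114·12.63 + 85·10.52 + 104·10.18 + 79·13.91) / 382
= 4491.63 / 382 = 11.7582... → 11.76.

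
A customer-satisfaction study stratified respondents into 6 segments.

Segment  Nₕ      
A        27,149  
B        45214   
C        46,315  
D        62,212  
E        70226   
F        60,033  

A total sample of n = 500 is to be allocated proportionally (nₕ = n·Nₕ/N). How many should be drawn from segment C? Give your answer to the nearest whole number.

Share of segment C = 46315/311149 = 0.14885.
Allocate 500 × 0.14885 = 74.426... → 74.

74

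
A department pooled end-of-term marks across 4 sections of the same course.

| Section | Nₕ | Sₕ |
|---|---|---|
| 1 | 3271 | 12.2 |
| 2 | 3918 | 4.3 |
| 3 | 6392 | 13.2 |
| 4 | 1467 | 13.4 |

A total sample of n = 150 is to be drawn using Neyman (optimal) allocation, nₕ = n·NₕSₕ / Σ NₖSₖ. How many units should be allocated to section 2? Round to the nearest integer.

1: NₕSₕ = 3271·12.2 = 39906.2
2: NₕSₕ = 3918·4.3 = 16847.4
3: NₕSₕ = 6392·13.2 = 84374.4
4: NₕSₕ = 1467·13.4 = 19657.8
Σ NₕSₕ = 160785.8.
n_2 = 150·16847.4/160785.8 = 15.717... → 16.

16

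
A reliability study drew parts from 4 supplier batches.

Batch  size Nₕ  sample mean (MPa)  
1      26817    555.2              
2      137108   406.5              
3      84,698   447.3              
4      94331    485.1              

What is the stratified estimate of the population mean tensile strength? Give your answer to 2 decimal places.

N = 26817 + 137108 + 84698 + 94331 = 342954.
Overall mean = Σ (Nₕ/N)·x̄ₕ — weight by population share, not a simple average.
Σ Nₕx̄ₕ = 26817·555.2 + 137108·406.5 + 84698·447.3 + 94331·485.1 = 14888798.4 + 55734402 + 37885415.4 + 45759968.1 = 154268583.9.
Divide by N: 154268583.9 / 342954 = 449.8230... → 449.82.

449.82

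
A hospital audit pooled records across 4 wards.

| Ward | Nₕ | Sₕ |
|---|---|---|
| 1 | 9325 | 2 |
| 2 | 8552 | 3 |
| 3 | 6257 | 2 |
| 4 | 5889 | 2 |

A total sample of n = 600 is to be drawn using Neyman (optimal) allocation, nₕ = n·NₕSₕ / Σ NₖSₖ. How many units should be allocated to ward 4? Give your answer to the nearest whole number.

1: NₕSₕ = 9325·2 = 18650
2: NₕSₕ = 8552·3 = 25656
3: NₕSₕ = 6257·2 = 12514
4: NₕSₕ = 5889·2 = 11778
Σ NₕSₕ = 68598.
n_4 = 600·11778/68598 = 103.018... → 103.

103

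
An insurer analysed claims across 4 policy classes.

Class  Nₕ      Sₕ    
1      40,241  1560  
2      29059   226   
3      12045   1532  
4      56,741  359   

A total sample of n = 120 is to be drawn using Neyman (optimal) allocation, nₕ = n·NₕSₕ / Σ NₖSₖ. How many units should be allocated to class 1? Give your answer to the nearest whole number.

Σ NₕSₕ = 40241·1560 + 29059·226 + 12045·1532 + 56741·359 = 108166253.
Share for 1: 62775960/108166253 = 0.58037.
n_1 = 120 × 0.58037 = 69.644... → 70.

70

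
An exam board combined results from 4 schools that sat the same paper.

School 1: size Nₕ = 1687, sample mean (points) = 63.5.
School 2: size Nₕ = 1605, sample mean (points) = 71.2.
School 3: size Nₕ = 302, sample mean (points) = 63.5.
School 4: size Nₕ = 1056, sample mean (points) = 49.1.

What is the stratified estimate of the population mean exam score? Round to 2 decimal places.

62.89

N = 1687 + 1605 + 302 + 1056 = 4650.
Overall mean = Σ (Nₕ/N)·x̄ₕ — weight by population share, not a simple average.
Σ Nₕx̄ₕ = 1687·63.5 + 1605·71.2 + 302·63.5 + 1056·49.1 = 107124.5 + 114276 + 19177 + 51849.6 = 292427.1.
Divide by N: 292427.1 / 4650 = 62.8875... → 62.89.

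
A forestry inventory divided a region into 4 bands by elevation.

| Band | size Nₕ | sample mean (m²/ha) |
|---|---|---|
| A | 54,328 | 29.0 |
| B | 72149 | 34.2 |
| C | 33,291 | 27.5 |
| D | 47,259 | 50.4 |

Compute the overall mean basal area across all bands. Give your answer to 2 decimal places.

x̄_st = (Σ Nₕx̄ₕ) / (Σ Nₕ) = (54328·29.0 + 72149·34.2 + 33291·27.5 + 47259·50.4) / 207027
= 7340363.9 / 207027 = 35.4561... → 35.46.

35.46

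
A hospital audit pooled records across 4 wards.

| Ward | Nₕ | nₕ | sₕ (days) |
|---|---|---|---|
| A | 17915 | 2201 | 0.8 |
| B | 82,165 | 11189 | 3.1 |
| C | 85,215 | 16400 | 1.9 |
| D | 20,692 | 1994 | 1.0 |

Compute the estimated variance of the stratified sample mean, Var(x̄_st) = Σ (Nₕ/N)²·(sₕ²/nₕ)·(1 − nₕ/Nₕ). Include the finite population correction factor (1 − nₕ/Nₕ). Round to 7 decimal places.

N = 205987. Term for each stratum: Wₕ²sₕ²/nₕ·(1−nₕ/Nₕ).
Var(x̄_st) = 0.0000019292 + 0.0001180459 + 0.0000304217 + 0.0000045729 = 0.0001549697 → 0.0001550.

0.0001550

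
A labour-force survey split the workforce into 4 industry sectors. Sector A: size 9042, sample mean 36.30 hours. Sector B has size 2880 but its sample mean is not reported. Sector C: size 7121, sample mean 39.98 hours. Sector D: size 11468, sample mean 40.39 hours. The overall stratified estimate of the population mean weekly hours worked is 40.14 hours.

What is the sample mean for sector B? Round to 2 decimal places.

51.60

Σ Nₕx̄ₕ = N·μ, so 2880·x̄_B = 30511·40.14 − (9042·36.30 + 7121·39.98 + 11468·40.39).
= 1224711.54 − 1076114.7 = 148596.84.
x̄_B = 148596.84 / 2880 = 51.5961... → 51.60.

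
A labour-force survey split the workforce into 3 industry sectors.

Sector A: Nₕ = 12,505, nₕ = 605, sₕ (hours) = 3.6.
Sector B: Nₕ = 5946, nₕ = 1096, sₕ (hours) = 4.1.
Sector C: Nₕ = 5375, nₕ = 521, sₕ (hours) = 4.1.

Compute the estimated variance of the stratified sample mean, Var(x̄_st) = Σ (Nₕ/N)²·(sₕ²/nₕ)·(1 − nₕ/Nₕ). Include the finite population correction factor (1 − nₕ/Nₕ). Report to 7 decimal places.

N = 23826. Term for each stratum: Wₕ²sₕ²/nₕ·(1−nₕ/Nₕ).
Var(x̄_st) = 0.0056153652 + 0.0007791508 + 0.0014828798 = 0.0078773959 → 0.0078774.

0.0078774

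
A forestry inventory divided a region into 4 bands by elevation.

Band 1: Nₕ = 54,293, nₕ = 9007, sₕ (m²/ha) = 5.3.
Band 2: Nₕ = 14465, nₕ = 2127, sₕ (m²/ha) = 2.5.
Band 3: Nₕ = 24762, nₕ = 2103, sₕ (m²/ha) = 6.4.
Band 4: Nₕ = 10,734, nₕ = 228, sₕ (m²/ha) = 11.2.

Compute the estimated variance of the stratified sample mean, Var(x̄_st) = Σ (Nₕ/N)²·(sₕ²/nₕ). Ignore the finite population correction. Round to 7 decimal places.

0.0078334

N = 104254. Term for each stratum: Wₕ²sₕ²/nₕ.
Var(x̄_st) = 0.0008458119 + 0.0000565671 + 0.0010987697 + 0.0058322875 = 0.0078334362 → 0.0078334.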